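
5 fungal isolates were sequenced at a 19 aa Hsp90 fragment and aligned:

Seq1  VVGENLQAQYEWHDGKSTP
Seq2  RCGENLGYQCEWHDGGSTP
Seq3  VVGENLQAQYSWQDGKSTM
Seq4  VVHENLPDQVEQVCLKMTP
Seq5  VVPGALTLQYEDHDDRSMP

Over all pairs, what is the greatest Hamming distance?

13

Pairwise Hamming distances:
  Seq1 vs Seq2: 6
  Seq1 vs Seq3: 3
  Seq1 vs Seq4: 9
  Seq1 vs Seq5: 9
  Seq2 vs Seq3: 9
  Seq2 vs Seq4: 12
  Seq2 vs Seq5: 12
  Seq3 vs Seq4: 11
  Seq3 vs Seq5: 12
  Seq4 vs Seq5: 13
The largest is 13, between Seq4 and Seq5.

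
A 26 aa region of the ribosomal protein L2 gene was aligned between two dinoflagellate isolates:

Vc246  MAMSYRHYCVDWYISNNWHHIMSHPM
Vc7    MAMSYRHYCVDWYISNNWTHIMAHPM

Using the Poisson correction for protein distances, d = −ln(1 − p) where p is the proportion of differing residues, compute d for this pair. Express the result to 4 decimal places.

Differing sites — 19:H/T; 23:S/A.
p = 2/26 = 0.076923.
d = −ln(1 − 0.076923) = −ln(0.923077) = 0.0800.

0.0800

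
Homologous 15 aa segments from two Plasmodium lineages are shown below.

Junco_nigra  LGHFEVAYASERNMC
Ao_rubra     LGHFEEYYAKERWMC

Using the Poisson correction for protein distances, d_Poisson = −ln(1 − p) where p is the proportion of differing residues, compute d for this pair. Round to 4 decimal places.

Mismatches occur at site 6 (V↔E), site 7 (A↔Y), site 10 (S↔K), site 13 (N↔W).
p = 4/15 = 0.266667.
d = −ln(1 − 0.266667) = −ln(0.733333) = 0.3102.

0.3102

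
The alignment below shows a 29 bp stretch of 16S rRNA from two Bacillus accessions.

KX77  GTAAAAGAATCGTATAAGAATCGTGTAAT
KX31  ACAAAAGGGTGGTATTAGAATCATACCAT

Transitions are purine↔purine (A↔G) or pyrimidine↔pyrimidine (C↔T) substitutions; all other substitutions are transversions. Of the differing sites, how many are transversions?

Differing sites — 1:G/A (Ti); 2:T/C (Ti); 8:A/G (Ti); 9:A/G (Ti); 11:C/G (Tv); 16:A/T (Tv); 23:G/A (Ti); 25:G/A (Ti); 26:T/C (Ti); 27:A/C (Tv).
Of the 10 differences, 7 transitions and 3 transversions, so the answer is 3.

3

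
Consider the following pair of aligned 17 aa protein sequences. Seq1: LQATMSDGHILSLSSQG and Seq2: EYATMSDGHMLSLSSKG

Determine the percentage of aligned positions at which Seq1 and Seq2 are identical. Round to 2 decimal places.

Mismatches occur at site 1 (L/E), site 2 (Q/Y), site 10 (I/M), site 16 (Q/K).
13 of the 17 sites match, so the percent identity is 13/17 × 100 = 76.47%.

76.47%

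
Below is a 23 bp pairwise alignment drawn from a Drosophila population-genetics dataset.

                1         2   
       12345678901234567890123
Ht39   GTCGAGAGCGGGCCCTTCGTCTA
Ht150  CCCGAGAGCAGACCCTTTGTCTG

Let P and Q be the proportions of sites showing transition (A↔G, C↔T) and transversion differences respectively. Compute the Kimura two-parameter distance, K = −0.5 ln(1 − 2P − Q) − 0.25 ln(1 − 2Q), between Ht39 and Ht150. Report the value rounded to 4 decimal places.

Differing sites — 1:G/C (Tv); 2:T/C (Ti); 10:G/A (Ti); 12:G/A (Ti); 18:C/T (Ti); 23:A/G (Ti).
Of the 6 differences, 5 transitions and 1 transversion over 23 sites: P = 5/23 = 0.217391, Q = 1/23 = 0.043478.
d = −0.5·ln(0.521740) − 0.25·ln(0.913044) = −0.5·(-0.650586) − 0.25·(-0.090971) = 0.3480.

0.3480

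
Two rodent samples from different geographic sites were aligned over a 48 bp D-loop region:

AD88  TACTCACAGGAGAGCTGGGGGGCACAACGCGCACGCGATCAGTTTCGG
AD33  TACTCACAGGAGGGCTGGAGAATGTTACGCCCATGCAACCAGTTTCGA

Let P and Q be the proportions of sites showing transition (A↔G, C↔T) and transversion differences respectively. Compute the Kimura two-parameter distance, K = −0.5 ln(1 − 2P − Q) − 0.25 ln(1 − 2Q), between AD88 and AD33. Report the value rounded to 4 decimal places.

0.3683

Differing sites — 13:A/G (Ti); 19:G/A (Ti); 21:G/A (Ti); 22:G/A (Ti); 23:C/T (Ti); 24:A/G (Ti); 25:C/T (Ti); 26:A/T (Tv); 31:G/C (Tv); 34:C/T (Ti); 37:G/A (Ti); 39:T/C (Ti); 48:G/A (Ti).
Of the 13 differences, 11 transitions and 2 transversions over 48 sites: P = 11/48 = 0.229167, Q = 2/48 = 0.041667.
d = −0.5·ln(0.499999) − 0.25·ln(0.916666) = −0.5·(-0.693149) − 0.25·(-0.087012) = 0.3683.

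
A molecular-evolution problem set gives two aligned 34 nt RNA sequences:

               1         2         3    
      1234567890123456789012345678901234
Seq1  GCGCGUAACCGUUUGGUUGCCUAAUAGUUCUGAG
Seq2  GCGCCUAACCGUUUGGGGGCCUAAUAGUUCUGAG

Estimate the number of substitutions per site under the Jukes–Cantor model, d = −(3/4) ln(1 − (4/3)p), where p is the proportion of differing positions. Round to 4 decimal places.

Differing sites — 5:G/C; 17:U/G; 18:U/G.
p = 3/34 = 0.088235.
d = −0.75 · ln(1 − (4/3)·0.088235) = −0.75 · ln(0.882353) = −0.75 · (-0.125163) = 0.0939.

0.0939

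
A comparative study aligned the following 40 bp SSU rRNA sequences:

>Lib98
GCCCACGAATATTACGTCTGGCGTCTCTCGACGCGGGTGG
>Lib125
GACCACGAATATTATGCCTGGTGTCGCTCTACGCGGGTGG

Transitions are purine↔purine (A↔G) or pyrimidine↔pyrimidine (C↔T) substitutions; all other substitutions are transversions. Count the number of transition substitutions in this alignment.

3

Mismatches occur at site 2 (C/A, transversion), site 15 (C/T, transition), site 17 (T/C, transition), site 22 (C/T, transition), site 26 (T/G, transversion), site 30 (G/T, transversion).
Of the 6 differences, 3 transitions and 3 transversions, so the answer is 3.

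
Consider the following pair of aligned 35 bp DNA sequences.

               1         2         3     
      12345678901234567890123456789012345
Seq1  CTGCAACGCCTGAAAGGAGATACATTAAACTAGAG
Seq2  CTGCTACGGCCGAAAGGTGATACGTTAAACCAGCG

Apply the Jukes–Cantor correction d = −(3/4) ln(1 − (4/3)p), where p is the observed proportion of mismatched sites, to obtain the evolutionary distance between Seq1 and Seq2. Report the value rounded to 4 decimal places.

The sequences differ at positions 5 (A/T), 9 (C/G), 11 (T/C), 18 (A/T), 24 (A/G), 31 (T/C), 34 (A/C).
p = 7/35 = 0.200000.
d = −0.75 · ln(1 − (4/3)·0.200000) = −0.75 · ln(0.733333) = −0.75 · (-0.310155) = 0.2326.

0.2326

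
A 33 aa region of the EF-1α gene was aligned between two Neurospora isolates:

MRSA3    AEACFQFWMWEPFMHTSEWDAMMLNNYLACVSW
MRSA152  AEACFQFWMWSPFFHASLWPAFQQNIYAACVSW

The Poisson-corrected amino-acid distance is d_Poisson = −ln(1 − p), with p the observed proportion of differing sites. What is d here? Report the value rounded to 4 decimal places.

0.3610

Differing sites — 11:E/S; 14:M/F; 16:T/A; 18:E/L; 20:D/P; 22:M/F; 23:M/Q; 24:L/Q; 26:N/I; 28:L/A.
p = 10/33 = 0.303030.
d = −ln(1 − 0.303030) = −ln(0.696970) = 0.3610.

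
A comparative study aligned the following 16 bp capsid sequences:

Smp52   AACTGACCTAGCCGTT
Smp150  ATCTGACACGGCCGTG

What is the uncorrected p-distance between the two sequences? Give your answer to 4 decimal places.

0.3125

Mismatches occur at site 2 (A↔T), site 8 (C↔A), site 9 (T↔C), site 10 (A↔G), site 16 (T↔G).
There are 5 differences over 16 sites, so p = 5/16 = 0.3125.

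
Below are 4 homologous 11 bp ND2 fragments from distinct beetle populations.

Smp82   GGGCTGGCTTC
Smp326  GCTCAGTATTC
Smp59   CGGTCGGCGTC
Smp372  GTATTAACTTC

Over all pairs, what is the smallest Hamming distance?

Pairwise Hamming distances:
  Smp82 vs Smp326: 5
  Smp82 vs Smp59: 4
  Smp82 vs Smp372: 5
  Smp326 vs Smp59: 8
  Smp326 vs Smp372: 7
  Smp59 vs Smp372: 7
The smallest is 4, between Smp82 and Smp59.

4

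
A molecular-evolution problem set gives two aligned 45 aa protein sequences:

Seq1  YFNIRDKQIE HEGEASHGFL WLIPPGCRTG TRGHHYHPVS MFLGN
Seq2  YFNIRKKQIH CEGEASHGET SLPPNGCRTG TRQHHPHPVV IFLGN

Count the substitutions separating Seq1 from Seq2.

Differing sites — 6:D/K; 10:E/H; 11:H/C; 19:F/E; 20:L/T; 21:W/S; 23:I/P; 25:P/N; 33:G/Q; 36:Y/P; 40:S/V; 41:M/I.
That gives 12 mismatches out of 45 aligned sites, so the Hamming distance is 12.

12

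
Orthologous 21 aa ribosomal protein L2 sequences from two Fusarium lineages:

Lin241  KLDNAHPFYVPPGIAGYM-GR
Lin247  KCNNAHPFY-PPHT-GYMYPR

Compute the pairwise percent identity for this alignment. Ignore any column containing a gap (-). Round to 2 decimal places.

72.22%

Excluding the 3 gap columns leaves 18 comparable sites.
The sequences differ at positions 2 (L/C), 3 (D/N), 13 (G/H), 14 (I/T), 20 (G/P).
13 of the 18 comparable sites match, so the percent identity is 13/18 × 100 = 72.22%.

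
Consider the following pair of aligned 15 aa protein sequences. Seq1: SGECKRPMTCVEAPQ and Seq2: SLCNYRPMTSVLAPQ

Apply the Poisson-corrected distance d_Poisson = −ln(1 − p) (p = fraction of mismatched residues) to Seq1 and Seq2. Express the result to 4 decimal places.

The sequences differ at positions 2 (G/L), 3 (E/C), 4 (C/N), 5 (K/Y), 10 (C/S), 12 (E/L).
p = 6/15 = 0.400000.
d = −ln(1 − 0.400000) = −ln(0.600000) = 0.5108.

0.5108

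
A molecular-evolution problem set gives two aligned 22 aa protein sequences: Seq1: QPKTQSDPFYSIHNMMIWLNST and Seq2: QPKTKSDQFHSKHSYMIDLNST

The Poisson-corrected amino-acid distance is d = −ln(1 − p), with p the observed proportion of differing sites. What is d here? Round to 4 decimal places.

0.3830

The sequences differ at positions 5 (Q/K), 8 (P/Q), 10 (Y/H), 12 (I/K), 14 (N/S), 15 (M/Y), 18 (W/D).
p = 7/22 = 0.318182.
d = −ln(1 − 0.318182) = −ln(0.681818) = 0.3830.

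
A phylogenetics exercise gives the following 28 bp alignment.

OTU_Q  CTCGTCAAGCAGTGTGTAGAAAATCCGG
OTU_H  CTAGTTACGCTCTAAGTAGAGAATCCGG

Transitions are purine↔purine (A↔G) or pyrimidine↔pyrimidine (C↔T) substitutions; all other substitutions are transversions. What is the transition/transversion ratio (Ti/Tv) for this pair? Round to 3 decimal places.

Differing sites — 3:C/A (Tv); 6:C/T (Ti); 8:A/C (Tv); 11:A/T (Tv); 12:G/C (Tv); 14:G/A (Ti); 15:T/A (Tv); 21:A/G (Ti).
Of the 8 differences, 3 transitions and 5 transversions, so Ti/Tv = 3/5 = 0.600.

0.600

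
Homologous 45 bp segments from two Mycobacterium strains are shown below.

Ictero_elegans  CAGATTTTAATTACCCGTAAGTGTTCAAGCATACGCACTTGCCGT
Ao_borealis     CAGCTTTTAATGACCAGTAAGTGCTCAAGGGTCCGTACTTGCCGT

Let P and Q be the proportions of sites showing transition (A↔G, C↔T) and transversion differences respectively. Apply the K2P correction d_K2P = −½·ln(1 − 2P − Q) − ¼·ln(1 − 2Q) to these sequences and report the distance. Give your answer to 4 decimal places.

Mismatches occur at site 4 (A→C, transversion), site 12 (T→G, transversion), site 16 (C→A, transversion), site 24 (T→C, transition), site 30 (C→G, transversion), site 31 (A→G, transition), site 33 (A→C, transversion), site 36 (C→T, transition).
Of the 8 differences, 3 transitions and 5 transversions over 45 sites: P = 3/45 = 0.066667, Q = 5/45 = 0.111111.
d = −0.5·ln(0.755555) − 0.25·ln(0.777778) = −0.5·(-0.280303) − 0.25·(-0.251314) = 0.2030.

0.2030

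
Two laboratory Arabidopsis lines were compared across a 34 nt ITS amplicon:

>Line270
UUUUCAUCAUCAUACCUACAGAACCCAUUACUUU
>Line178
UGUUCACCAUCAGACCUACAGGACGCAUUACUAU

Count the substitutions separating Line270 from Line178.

6

Differing sites — 2:U/G; 7:U/C; 13:U/G; 22:A/G; 25:C/G; 33:U/A.
That gives 6 mismatches out of 34 aligned sites, so the Hamming distance is 6.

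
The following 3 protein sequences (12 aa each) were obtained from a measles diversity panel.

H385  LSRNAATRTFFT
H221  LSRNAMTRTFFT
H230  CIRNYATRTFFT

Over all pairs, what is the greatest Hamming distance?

Pairwise Hamming distances:
  H385 vs H221: 1
  H385 vs H230: 3
  H221 vs H230: 4
The largest is 4, between H221 and H230.

4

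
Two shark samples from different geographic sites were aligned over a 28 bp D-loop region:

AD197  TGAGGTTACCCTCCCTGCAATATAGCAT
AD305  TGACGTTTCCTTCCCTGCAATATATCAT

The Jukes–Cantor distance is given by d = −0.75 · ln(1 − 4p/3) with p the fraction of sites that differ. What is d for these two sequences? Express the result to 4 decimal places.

The sequences differ at positions 4 (G/C), 8 (A/T), 11 (C/T), 25 (G/T).
p = 4/28 = 0.142857.
d = −0.75 · ln(1 − (4/3)·0.142857) = −0.75 · ln(0.809524) = −0.75 · (-0.211309) = 0.1585.

0.1585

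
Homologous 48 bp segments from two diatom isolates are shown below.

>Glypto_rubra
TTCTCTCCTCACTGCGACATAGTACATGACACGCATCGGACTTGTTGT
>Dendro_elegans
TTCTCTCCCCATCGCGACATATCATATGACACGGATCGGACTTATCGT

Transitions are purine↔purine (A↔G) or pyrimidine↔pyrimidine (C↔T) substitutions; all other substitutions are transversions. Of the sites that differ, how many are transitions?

The sequences differ at positions 9 (T/C, transition), 12 (C/T, transition), 13 (T/C, transition), 22 (G/T, transversion), 23 (T/C, transition), 25 (C/T, transition), 34 (C/G, transversion), 44 (G/A, transition), 46 (T/C, transition).
Of the 9 differences, 7 transitions and 2 transversions, so the answer is 7.

7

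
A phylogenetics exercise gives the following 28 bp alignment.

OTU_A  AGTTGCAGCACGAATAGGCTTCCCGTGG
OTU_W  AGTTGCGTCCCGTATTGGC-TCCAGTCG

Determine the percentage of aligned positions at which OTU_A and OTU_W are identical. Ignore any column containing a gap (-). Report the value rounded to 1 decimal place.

Excluding the 1 gap column leaves 27 comparable sites.
Differing sites — 7:A/G; 8:G/T; 10:A/C; 13:A/T; 16:A/T; 24:C/A; 27:G/C.
20 of the 27 comparable sites match, so the percent identity is 20/27 × 100 = 74.1%.

74.1%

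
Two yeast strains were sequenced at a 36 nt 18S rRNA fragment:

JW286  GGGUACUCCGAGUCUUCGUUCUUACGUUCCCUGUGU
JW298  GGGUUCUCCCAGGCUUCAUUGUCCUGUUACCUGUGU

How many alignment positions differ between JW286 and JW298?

9

Mismatches occur at site 5 (A/U), site 10 (G/C), site 13 (U/G), site 18 (G/A), site 21 (C/G), site 23 (U/C), site 24 (A/C), site 25 (C/U), site 29 (C/A).
That gives 9 mismatches out of 36 aligned sites, so the Hamming distance is 9.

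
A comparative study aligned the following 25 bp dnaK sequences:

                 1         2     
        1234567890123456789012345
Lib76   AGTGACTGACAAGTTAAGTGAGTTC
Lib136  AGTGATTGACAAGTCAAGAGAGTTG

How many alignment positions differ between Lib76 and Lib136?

Differing sites — 6:C/T; 15:T/C; 19:T/A; 25:C/G.
That gives 4 mismatches out of 25 aligned sites, so the Hamming distance is 4.

4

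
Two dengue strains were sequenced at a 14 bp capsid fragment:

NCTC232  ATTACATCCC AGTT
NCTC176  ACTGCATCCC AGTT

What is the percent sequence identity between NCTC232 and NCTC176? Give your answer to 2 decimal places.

85.71%

Differing sites — 2:T/C; 4:A/G.
12 of the 14 sites match, so the percent identity is 12/14 × 100 = 85.71%.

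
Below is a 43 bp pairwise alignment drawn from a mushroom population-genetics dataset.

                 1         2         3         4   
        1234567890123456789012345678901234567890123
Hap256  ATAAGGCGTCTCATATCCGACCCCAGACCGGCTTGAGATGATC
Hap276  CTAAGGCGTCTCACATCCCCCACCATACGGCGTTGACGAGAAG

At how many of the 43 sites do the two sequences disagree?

Mismatches occur at site 1 (A/C), site 14 (T/C), site 19 (G/C), site 20 (A/C), site 22 (C/A), site 26 (G/T), site 29 (C/G), site 31 (G/C), site 32 (C/G), site 37 (G/C), site 38 (A/G), site 39 (T/A), site 42 (T/A), site 43 (C/G).
That gives 14 mismatches out of 43 aligned sites, so the Hamming distance is 14.

14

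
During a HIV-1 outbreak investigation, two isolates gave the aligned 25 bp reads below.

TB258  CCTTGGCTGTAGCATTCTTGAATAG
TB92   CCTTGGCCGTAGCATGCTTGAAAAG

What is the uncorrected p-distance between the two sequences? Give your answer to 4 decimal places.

0.1200

The sequences differ at positions 8 (T/C), 16 (T/G), 23 (T/A).
There are 3 differences over 25 sites, so p = 3/25 = 0.1200.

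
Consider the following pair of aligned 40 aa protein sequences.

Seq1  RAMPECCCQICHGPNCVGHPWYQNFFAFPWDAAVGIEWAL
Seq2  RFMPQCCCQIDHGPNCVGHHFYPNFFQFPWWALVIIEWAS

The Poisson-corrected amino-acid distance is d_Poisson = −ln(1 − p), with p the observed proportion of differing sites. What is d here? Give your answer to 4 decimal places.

0.3216

The sequences differ at positions 2 (A/F), 5 (E/Q), 11 (C/D), 20 (P/H), 21 (W/F), 23 (Q/P), 27 (A/Q), 31 (D/W), 33 (A/L), 35 (G/I), 40 (L/S).
p = 11/40 = 0.275000.
d = −ln(1 − 0.275000) = −ln(0.725000) = 0.3216.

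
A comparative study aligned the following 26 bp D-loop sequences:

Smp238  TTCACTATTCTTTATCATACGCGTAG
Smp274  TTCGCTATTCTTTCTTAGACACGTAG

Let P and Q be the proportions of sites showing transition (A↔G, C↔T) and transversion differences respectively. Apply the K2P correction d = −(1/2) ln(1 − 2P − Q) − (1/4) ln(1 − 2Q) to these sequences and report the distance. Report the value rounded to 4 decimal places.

Mismatches occur at site 4 (A/G, transition), site 14 (A/C, transversion), site 16 (C/T, transition), site 18 (T/G, transversion), site 21 (G/A, transition).
Of the 5 differences, 3 transitions and 2 transversions over 26 sites: P = 3/26 = 0.115385, Q = 2/26 = 0.076923.
d = −0.5·ln(0.692307) − 0.25·ln(0.846154) = −0.5·(-0.367726) − 0.25·(-0.167054) = 0.2256.

0.2256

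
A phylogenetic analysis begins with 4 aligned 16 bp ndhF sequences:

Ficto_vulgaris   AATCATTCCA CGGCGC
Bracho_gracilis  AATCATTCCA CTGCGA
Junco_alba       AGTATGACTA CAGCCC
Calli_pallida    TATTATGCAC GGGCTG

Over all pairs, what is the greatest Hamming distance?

Pairwise Hamming distances:
  Ficto_vulgaris vs Bracho_gracilis: 2
  Ficto_vulgaris vs Junco_alba: 8
  Ficto_vulgaris vs Calli_pallida: 8
  Bracho_gracilis vs Junco_alba: 9
  Bracho_gracilis vs Calli_pallida: 9
  Junco_alba vs Calli_pallida: 12
The largest is 12, between Junco_alba and Calli_pallida.

12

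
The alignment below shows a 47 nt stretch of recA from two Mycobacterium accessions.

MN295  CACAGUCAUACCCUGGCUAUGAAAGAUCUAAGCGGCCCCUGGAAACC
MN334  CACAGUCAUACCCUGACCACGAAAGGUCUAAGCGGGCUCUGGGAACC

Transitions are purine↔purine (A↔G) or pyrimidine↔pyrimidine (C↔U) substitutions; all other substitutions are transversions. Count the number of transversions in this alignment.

Differing sites — 16:G/A (Ti); 18:U/C (Ti); 20:U/C (Ti); 26:A/G (Ti); 36:C/G (Tv); 38:C/U (Ti); 43:A/G (Ti).
Of the 7 differences, 6 transitions and 1 transversion, so the answer is 1.

1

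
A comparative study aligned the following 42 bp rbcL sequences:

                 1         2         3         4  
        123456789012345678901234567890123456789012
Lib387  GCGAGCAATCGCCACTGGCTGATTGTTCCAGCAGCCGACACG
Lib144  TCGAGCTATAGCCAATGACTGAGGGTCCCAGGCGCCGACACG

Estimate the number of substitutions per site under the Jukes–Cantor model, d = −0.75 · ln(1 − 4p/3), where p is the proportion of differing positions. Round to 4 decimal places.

The sequences differ at positions 1 (G/T), 7 (A/T), 10 (C/A), 15 (C/A), 18 (G/A), 23 (T/G), 24 (T/G), 27 (T/C), 32 (C/G), 33 (A/C).
p = 10/42 = 0.238095.
d = −0.75 · ln(1 − (4/3)·0.238095) = −0.75 · ln(0.682540) = −0.75 · (-0.381934) = 0.2865.

0.2865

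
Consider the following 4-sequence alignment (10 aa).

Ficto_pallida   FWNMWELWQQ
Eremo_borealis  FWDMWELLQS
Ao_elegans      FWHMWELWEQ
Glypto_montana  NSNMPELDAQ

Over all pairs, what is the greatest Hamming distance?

Pairwise Hamming distances:
  Ficto_pallida vs Eremo_borealis: 3
  Ficto_pallida vs Ao_elegans: 2
  Ficto_pallida vs Glypto_montana: 5
  Eremo_borealis vs Ao_elegans: 4
  Eremo_borealis vs Glypto_montana: 7
  Ao_elegans vs Glypto_montana: 6
The largest is 7, between Eremo_borealis and Glypto_montana.

7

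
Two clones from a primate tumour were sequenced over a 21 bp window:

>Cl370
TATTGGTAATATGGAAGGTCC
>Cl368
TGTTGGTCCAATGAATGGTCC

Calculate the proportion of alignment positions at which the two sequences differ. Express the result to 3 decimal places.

0.286

Differing sites — 2:A/G; 8:A/C; 9:A/C; 10:T/A; 14:G/A; 16:A/T.
There are 6 differences over 21 sites, so p = 6/21 = 0.286.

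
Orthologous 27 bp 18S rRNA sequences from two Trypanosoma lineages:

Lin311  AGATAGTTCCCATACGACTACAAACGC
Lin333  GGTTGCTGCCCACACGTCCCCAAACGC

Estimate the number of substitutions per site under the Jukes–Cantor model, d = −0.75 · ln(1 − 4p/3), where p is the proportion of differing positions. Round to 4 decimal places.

Differing sites — 1:A/G; 3:A/T; 5:A/G; 6:G/C; 8:T/G; 13:T/C; 17:A/T; 19:T/C; 20:A/C.
p = 9/27 = 0.333333.
d = −0.75 · ln(1 − (4/3)·0.333333) = −0.75 · ln(0.555556) = −0.75 · (-0.587786) = 0.4408.

0.4408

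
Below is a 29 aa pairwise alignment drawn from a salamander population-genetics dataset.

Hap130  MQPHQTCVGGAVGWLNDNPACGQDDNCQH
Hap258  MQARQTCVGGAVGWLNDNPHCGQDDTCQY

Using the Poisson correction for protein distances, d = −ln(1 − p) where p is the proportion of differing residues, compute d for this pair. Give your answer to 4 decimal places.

Mismatches occur at site 3 (P→A), site 4 (H→R), site 20 (A→H), site 26 (N→T), site 29 (H→Y).
p = 5/29 = 0.172414.
d = −ln(1 − 0.172414) = −ln(0.827586) = 0.1892.

0.1892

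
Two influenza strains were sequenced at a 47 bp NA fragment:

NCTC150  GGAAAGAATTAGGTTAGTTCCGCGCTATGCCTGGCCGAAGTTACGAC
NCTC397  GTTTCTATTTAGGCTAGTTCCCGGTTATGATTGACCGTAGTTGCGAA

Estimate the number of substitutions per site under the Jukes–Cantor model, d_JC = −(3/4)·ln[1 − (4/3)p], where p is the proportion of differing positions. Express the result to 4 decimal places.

Mismatches occur at site 2 (G/T), site 3 (A/T), site 4 (A/T), site 5 (A/C), site 6 (G/T), site 8 (A/T), site 14 (T/C), site 22 (G/C), site 23 (C/G), site 25 (C/T), site 30 (C/A), site 31 (C/T), site 34 (G/A), site 38 (A/T), site 43 (A/G), site 47 (C/A).
p = 16/47 = 0.340426.
d = −0.75 · ln(1 − (4/3)·0.340426) = −0.75 · ln(0.546099) = −0.75 · (-0.604955) = 0.4537.

0.4537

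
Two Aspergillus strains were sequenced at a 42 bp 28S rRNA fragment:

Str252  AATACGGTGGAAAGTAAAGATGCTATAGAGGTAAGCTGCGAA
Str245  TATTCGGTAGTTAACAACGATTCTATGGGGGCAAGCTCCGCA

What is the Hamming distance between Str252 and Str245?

14

The sequences differ at positions 1 (A/T), 4 (A/T), 9 (G/A), 11 (A/T), 12 (A/T), 14 (G/A), 15 (T/C), 18 (A/C), 22 (G/T), 27 (A/G), 29 (A/G), 32 (T/C), 38 (G/C), 41 (A/C).
That gives 14 mismatches out of 42 aligned sites, so the Hamming distance is 14.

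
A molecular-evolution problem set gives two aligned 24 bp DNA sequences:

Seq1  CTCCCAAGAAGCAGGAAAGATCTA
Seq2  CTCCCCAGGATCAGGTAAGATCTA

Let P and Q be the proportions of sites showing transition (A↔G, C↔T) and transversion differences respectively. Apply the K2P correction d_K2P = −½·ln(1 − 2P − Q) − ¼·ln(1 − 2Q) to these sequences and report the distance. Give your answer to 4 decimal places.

The sequences differ at positions 6 (A/C, transversion), 9 (A/G, transition), 11 (G/T, transversion), 16 (A/T, transversion).
Of the 4 differences, 1 transition and 3 transversions over 24 sites: P = 1/24 = 0.041667, Q = 3/24 = 0.125000.
d = −0.5·ln(0.791666) − 0.25·ln(0.750000) = −0.5·(-0.233616) − 0.25·(-0.287682) = 0.1887.

0.1887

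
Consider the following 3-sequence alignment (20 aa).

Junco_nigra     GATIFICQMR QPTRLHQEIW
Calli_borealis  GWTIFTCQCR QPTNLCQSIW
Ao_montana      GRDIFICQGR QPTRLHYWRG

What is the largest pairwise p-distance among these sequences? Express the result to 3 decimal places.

0.500

Pairwise Hamming distances:
  Junco_nigra vs Calli_borealis: 6
  Junco_nigra vs Ao_montana: 7
  Calli_borealis vs Ao_montana: 10
The largest is 10 mismatches, between Calli_borealis and Ao_montana; p = 10/20 = 0.500.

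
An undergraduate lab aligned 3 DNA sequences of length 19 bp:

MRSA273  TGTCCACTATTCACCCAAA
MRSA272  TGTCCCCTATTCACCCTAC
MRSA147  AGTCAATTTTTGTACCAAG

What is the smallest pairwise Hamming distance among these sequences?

3

Pairwise Hamming distances:
  MRSA273 vs MRSA272: 3
  MRSA273 vs MRSA147: 8
  MRSA272 vs MRSA147: 10
The smallest is 3, between MRSA273 and MRSA272.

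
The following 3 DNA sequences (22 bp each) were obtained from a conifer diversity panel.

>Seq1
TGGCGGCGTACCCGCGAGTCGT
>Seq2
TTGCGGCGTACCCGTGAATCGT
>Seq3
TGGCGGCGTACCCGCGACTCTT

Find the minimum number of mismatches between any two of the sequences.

Pairwise Hamming distances:
  Seq1 vs Seq2: 3
  Seq1 vs Seq3: 2
  Seq2 vs Seq3: 4
The smallest is 2, between Seq1 and Seq3.

2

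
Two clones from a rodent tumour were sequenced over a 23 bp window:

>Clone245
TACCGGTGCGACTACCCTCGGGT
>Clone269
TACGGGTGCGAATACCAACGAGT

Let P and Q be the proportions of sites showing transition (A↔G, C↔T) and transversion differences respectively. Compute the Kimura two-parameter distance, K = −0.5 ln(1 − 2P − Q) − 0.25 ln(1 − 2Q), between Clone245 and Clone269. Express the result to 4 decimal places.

The sequences differ at positions 4 (C/G, transversion), 12 (C/A, transversion), 17 (C/A, transversion), 18 (T/A, transversion), 21 (G/A, transition).
Of the 5 differences, 1 transition and 4 transversions over 23 sites: P = 1/23 = 0.043478, Q = 4/23 = 0.173913.
d = −0.5·ln(0.739131) − 0.25·ln(0.652174) = −0.5·(-0.302280) − 0.25·(-0.427444) = 0.2580.

0.2580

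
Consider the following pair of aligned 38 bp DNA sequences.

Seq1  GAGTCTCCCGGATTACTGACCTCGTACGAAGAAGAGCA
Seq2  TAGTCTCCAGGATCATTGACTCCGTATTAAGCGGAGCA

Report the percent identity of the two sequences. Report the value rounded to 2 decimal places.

Differing sites — 1:G/T; 9:C/A; 14:T/C; 16:C/T; 21:C/T; 22:T/C; 27:C/T; 28:G/T; 32:A/C; 33:A/G.
28 of the 38 sites match, so the percent identity is 28/38 × 100 = 73.68%.

73.68%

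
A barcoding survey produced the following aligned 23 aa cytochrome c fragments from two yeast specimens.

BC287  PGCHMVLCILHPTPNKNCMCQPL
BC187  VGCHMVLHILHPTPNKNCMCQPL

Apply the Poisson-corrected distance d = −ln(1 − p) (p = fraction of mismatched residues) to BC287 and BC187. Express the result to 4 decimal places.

Differing sites — 1:P/V; 8:C/H.
p = 2/23 = 0.086957.
d = −ln(1 − 0.086957) = −ln(0.913043) = 0.0910.

0.0910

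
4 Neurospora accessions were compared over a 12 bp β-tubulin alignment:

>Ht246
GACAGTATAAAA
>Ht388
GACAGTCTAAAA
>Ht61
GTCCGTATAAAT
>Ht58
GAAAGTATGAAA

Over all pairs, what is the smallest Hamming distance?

1

Pairwise Hamming distances:
  Ht246 vs Ht388: 1
  Ht246 vs Ht61: 3
  Ht246 vs Ht58: 2
  Ht388 vs Ht61: 4
  Ht388 vs Ht58: 3
  Ht61 vs Ht58: 5
The smallest is 1, between Ht246 and Ht388.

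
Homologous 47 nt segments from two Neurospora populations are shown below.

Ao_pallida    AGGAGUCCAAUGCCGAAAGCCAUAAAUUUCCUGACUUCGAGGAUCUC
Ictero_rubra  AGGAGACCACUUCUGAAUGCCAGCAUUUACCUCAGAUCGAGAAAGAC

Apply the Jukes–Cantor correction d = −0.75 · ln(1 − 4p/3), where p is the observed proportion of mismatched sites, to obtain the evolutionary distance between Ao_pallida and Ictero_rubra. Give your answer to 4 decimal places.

0.4537

The sequences differ at positions 6 (U/A), 10 (A/C), 12 (G/U), 14 (C/U), 18 (A/U), 23 (U/G), 24 (A/C), 26 (A/U), 29 (U/A), 33 (G/C), 35 (C/G), 36 (U/A), 42 (G/A), 44 (U/A), 45 (C/G), 46 (U/A).
p = 16/47 = 0.340426.
d = −0.75 · ln(1 − (4/3)·0.340426) = −0.75 · ln(0.546099) = −0.75 · (-0.604955) = 0.4537.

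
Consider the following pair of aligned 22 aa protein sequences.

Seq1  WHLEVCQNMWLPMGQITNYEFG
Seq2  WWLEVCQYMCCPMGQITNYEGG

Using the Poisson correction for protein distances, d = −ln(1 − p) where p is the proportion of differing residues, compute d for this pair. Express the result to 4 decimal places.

The sequences differ at positions 2 (H/W), 8 (N/Y), 10 (W/C), 11 (L/C), 21 (F/G).
p = 5/22 = 0.227273.
d = −ln(1 − 0.227273) = −ln(0.772727) = 0.2578.

0.2578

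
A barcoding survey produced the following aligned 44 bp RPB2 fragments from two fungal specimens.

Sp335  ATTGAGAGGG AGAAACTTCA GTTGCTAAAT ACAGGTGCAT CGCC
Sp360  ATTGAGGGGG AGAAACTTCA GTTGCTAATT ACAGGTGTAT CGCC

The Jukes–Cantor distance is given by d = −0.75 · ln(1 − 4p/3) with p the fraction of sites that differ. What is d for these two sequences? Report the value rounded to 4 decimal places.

Mismatches occur at site 7 (A→G), site 29 (A→T), site 38 (C→T).
p = 3/44 = 0.068182.
d = −0.75 · ln(1 − (4/3)·0.068182) = −0.75 · ln(0.909091) = −0.75 · (-0.095310) = 0.0715.

0.0715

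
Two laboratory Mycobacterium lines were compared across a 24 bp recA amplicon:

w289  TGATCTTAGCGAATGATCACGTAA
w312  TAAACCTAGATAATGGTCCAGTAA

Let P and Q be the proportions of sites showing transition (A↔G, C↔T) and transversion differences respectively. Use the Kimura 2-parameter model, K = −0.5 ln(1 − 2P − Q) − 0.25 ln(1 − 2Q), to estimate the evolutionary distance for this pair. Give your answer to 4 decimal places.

The sequences differ at positions 2 (G/A, transition), 4 (T/A, transversion), 6 (T/C, transition), 10 (C/A, transversion), 11 (G/T, transversion), 16 (A/G, transition), 19 (A/C, transversion), 20 (C/A, transversion).
Of the 8 differences, 3 transitions and 5 transversions over 24 sites: P = 3/24 = 0.125000, Q = 5/24 = 0.208333.
d = −0.5·ln(0.541667) − 0.25·ln(0.583334) = −0.5·(-0.613104) − 0.25·(-0.538995) = 0.4413.

0.4413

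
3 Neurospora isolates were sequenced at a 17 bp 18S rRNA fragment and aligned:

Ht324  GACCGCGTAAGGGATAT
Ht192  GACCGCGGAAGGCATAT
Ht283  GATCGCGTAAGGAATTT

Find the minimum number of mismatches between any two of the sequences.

2

Pairwise Hamming distances:
  Ht324 vs Ht192: 2
  Ht324 vs Ht283: 3
  Ht192 vs Ht283: 4
The smallest is 2, between Ht324 and Ht192.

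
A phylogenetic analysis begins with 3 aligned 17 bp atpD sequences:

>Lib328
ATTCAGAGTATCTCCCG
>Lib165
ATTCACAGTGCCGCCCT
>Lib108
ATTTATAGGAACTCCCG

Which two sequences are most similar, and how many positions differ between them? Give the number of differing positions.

4

Pairwise Hamming distances:
  Lib328 vs Lib165: 5
  Lib328 vs Lib108: 4
  Lib165 vs Lib108: 7
The smallest is 4, between Lib328 and Lib108.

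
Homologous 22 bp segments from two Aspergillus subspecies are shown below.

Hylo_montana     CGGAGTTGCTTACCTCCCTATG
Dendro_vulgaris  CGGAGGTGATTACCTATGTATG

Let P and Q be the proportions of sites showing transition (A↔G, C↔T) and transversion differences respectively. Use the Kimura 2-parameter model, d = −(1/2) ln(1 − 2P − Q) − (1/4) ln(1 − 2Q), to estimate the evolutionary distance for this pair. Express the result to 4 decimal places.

0.2722

The sequences differ at positions 6 (T/G, transversion), 9 (C/A, transversion), 16 (C/A, transversion), 17 (C/T, transition), 18 (C/G, transversion).
Of the 5 differences, 1 transition and 4 transversions over 22 sites: P = 1/22 = 0.045455, Q = 4/22 = 0.181818.
d = −0.5·ln(0.727272) − 0.25·ln(0.636364) = −0.5·(-0.318455) − 0.25·(-0.451985) = 0.2722.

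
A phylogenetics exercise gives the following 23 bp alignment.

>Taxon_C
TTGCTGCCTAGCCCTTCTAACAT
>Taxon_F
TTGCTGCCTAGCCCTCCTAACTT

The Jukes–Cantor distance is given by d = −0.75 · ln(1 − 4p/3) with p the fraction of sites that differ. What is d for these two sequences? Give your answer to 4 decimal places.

The sequences differ at positions 16 (T/C), 22 (A/T).
p = 2/23 = 0.086957.
d = −0.75 · ln(1 − (4/3)·0.086957) = −0.75 · ln(0.884057) = −0.75 · (-0.123234) = 0.0924.

0.0924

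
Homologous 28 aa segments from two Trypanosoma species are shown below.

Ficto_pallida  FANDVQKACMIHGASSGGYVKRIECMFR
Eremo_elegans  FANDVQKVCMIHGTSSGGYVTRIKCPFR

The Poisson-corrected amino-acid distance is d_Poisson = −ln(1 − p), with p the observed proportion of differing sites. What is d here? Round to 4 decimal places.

Differing sites — 8:A/V; 14:A/T; 21:K/T; 24:E/K; 26:M/P.
p = 5/28 = 0.178571.
d = −ln(1 − 0.178571) = −ln(0.821429) = 0.1967.

0.1967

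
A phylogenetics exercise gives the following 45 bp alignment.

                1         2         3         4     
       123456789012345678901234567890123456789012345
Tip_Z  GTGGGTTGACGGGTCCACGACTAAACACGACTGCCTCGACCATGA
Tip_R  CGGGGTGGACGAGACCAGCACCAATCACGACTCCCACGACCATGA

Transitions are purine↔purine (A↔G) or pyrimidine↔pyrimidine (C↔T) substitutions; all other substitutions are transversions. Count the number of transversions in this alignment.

The sequences differ at positions 1 (G/C, transversion), 2 (T/G, transversion), 7 (T/G, transversion), 12 (G/A, transition), 14 (T/A, transversion), 18 (C/G, transversion), 19 (G/C, transversion), 22 (T/C, transition), 25 (A/T, transversion), 33 (G/C, transversion), 36 (T/A, transversion).
Of the 11 differences, 2 transitions and 9 transversions, so the answer is 9.

9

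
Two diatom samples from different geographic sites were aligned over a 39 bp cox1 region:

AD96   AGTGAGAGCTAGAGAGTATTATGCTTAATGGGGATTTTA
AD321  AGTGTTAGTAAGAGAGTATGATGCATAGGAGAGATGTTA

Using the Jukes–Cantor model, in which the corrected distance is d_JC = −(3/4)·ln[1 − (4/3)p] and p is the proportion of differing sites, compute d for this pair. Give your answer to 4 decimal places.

Mismatches occur at site 5 (A/T), site 6 (G/T), site 9 (C/T), site 10 (T/A), site 20 (T/G), site 25 (T/A), site 28 (A/G), site 29 (T/G), site 30 (G/A), site 32 (G/A), site 36 (T/G).
p = 11/39 = 0.282051.
d = −0.75 · ln(1 − (4/3)·0.282051) = −0.75 · ln(0.623932) = −0.75 · (-0.471714) = 0.3538.

0.3538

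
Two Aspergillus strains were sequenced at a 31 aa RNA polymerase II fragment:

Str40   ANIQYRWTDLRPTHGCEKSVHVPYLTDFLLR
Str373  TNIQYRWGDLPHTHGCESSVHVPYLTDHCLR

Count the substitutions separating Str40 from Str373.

Differing sites — 1:A/T; 8:T/G; 11:R/P; 12:P/H; 18:K/S; 28:F/H; 29:L/C.
That gives 7 mismatches out of 31 aligned sites, so the Hamming distance is 7.

7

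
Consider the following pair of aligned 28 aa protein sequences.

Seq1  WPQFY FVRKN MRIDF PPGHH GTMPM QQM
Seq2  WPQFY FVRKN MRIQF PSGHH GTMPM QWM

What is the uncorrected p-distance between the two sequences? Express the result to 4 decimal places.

0.1071

Mismatches occur at site 14 (D→Q), site 17 (P→S), site 27 (Q→W).
There are 3 differences over 28 sites, so p = 3/28 = 0.1071.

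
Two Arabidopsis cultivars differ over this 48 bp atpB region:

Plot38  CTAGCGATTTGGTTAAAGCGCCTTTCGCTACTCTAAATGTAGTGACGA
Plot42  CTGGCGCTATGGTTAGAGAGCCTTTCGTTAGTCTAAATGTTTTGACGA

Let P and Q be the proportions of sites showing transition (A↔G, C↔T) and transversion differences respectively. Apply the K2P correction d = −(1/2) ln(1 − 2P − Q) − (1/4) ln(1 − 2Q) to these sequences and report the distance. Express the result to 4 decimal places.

0.2158

The sequences differ at positions 3 (A/G, transition), 7 (A/C, transversion), 9 (T/A, transversion), 16 (A/G, transition), 19 (C/A, transversion), 28 (C/T, transition), 31 (C/G, transversion), 41 (A/T, transversion), 42 (G/T, transversion).
Of the 9 differences, 3 transitions and 6 transversions over 48 sites: P = 3/48 = 0.062500, Q = 6/48 = 0.125000.
d = −0.5·ln(0.750000) − 0.25·ln(0.750000) = −0.5·(-0.287682) − 0.25·(-0.287682) = 0.2158.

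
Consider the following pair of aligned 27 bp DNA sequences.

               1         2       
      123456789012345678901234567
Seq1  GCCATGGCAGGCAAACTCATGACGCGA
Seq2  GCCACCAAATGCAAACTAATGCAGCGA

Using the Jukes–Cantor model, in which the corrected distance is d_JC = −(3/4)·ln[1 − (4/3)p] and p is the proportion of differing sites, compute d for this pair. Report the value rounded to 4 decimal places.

Differing sites — 5:T/C; 6:G/C; 7:G/A; 8:C/A; 10:G/T; 18:C/A; 22:A/C; 23:C/A.
p = 8/27 = 0.296296.
d = −0.75 · ln(1 − (4/3)·0.296296) = −0.75 · ln(0.604939) = −0.75 · (-0.502628) = 0.3770.

0.3770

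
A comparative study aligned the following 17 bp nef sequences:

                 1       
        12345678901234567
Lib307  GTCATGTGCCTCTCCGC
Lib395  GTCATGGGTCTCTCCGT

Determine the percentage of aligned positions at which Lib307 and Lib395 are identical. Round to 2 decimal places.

82.35%

Differing sites — 7:T/G; 9:C/T; 17:C/T.
14 of the 17 sites match, so the percent identity is 14/17 × 100 = 82.35%.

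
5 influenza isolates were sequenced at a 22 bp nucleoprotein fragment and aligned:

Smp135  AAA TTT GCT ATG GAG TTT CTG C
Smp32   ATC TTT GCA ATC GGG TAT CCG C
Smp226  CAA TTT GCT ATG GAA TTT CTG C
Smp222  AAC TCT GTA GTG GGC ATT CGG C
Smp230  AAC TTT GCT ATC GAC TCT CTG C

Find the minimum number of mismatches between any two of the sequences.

Pairwise Hamming distances:
  Smp135 vs Smp32: 7
  Smp135 vs Smp226: 2
  Smp135 vs Smp222: 9
  Smp135 vs Smp230: 4
  Smp32 vs Smp226: 9
  Smp32 vs Smp222: 9
  Smp32 vs Smp230: 6
  Smp226 vs Smp222: 10
  Smp226 vs Smp230: 5
  Smp222 vs Smp230: 9
The smallest is 2, between Smp135 and Smp226.

2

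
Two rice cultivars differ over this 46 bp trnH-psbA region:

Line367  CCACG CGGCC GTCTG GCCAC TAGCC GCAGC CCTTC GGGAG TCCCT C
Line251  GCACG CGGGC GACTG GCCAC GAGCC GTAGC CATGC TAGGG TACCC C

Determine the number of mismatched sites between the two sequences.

12

The sequences differ at positions 1 (C/G), 9 (C/G), 12 (T/A), 21 (T/G), 27 (C/T), 32 (C/A), 34 (T/G), 36 (G/T), 37 (G/A), 39 (A/G), 42 (C/A), 45 (T/C).
That gives 12 mismatches out of 46 aligned sites, so the Hamming distance is 12.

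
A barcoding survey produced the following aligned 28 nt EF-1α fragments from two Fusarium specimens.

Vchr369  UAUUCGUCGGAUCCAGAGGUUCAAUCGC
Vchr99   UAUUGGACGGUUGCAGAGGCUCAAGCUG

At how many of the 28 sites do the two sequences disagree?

The sequences differ at positions 5 (C/G), 7 (U/A), 11 (A/U), 13 (C/G), 20 (U/C), 25 (U/G), 27 (G/U), 28 (C/G).
That gives 8 mismatches out of 28 aligned sites, so the Hamming distance is 8.

8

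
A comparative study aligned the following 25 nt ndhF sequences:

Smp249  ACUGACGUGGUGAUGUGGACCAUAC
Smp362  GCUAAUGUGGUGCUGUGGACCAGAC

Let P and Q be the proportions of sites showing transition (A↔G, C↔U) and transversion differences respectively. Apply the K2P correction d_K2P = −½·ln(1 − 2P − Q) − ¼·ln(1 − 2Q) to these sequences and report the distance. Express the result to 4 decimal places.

Mismatches occur at site 1 (A/G, transition), site 4 (G/A, transition), site 6 (C/U, transition), site 13 (A/C, transversion), site 23 (U/G, transversion).
Of the 5 differences, 3 transitions and 2 transversions over 25 sites: P = 3/25 = 0.120000, Q = 2/25 = 0.080000.
d = −0.5·ln(0.680000) − 0.25·ln(0.840000) = −0.5·(-0.385662) − 0.25·(-0.174353) = 0.2364.

0.2364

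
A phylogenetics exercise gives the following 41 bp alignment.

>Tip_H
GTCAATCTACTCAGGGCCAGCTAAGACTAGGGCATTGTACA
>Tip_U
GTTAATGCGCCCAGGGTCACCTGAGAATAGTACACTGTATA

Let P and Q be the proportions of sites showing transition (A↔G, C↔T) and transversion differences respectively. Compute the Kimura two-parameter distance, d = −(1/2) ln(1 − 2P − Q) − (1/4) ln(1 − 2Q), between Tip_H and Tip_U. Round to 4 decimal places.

0.4388

Mismatches occur at site 3 (C↔T, transition), site 7 (C↔G, transversion), site 8 (T↔C, transition), site 9 (A↔G, transition), site 11 (T↔C, transition), site 17 (C↔T, transition), site 20 (G↔C, transversion), site 23 (A↔G, transition), site 27 (C↔A, transversion), site 31 (G↔T, transversion), site 32 (G↔A, transition), site 35 (T↔C, transition), site 40 (C↔T, transition).
Of the 13 differences, 9 transitions and 4 transversions over 41 sites: P = 9/41 = 0.219512, Q = 4/41 = 0.097561.
d = −0.5·ln(0.463415) − 0.25·ln(0.804878) = −0.5·(-0.769132) − 0.25·(-0.217065) = 0.4388.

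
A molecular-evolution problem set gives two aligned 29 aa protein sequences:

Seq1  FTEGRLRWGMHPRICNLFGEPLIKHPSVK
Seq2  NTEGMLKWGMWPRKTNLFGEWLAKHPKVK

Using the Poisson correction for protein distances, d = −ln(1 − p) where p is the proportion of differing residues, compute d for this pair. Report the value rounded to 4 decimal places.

0.3716

The sequences differ at positions 1 (F/N), 5 (R/M), 7 (R/K), 11 (H/W), 14 (I/K), 15 (C/T), 21 (P/W), 23 (I/A), 27 (S/K).
p = 9/29 = 0.310345.
d = −ln(1 − 0.310345) = −ln(0.689655) = 0.3716.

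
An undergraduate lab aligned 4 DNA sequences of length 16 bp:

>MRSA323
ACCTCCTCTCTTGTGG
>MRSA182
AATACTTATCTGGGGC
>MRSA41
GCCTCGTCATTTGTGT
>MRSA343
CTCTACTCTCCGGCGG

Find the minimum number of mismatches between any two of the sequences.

Pairwise Hamming distances:
  MRSA323 vs MRSA182: 8
  MRSA323 vs MRSA41: 5
  MRSA323 vs MRSA343: 6
  MRSA182 vs MRSA41: 11
  MRSA182 vs MRSA343: 10
  MRSA41 vs MRSA343: 10
The smallest is 5, between MRSA323 and MRSA41.

5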